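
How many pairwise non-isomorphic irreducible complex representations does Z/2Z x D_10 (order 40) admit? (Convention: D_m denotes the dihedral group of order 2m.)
16

Explanation: The number of irreducible complex representations of a finite group equals its number of conjugacy classes. For a direct product, #classes(G x H) = #classes(G) * #classes(H). Z/2Z has 2 classes (abelian), D_10 has 8 classes, so 2 * 8 = 16, so Z/2Z x D_10 (order 40) has exactly 16 irreducible complex representations.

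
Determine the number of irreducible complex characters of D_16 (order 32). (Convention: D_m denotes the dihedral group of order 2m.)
11

Proof sketch: The number of irreducible complex representations of a finite group equals its number of conjugacy classes. D_16 has 11 conjugacy classes (n/2 + 3 for n even), so D_16 (order 32) has exactly 11 irreducible complex representations.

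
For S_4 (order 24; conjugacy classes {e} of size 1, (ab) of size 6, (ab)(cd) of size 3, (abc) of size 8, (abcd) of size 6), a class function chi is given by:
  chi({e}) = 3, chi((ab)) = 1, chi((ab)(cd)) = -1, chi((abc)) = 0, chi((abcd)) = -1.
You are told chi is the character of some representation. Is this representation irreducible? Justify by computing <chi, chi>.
Irreducible: <chi, chi> = 1.

Reasoning: <chi, chi> = (1/|G|) sum_C |C| * |chi(C)|^2 = (1/24)[1*|3|^2 + 6*|1|^2 + 3*|-1|^2 + 8*|0|^2 + 6*|-1|^2]
  = (1/24)[(9) + (6) + (3) + (0) + (6)] = 24/24 = 1.
A character is irreducible iff <chi, chi> = 1, so this representation is irreducible.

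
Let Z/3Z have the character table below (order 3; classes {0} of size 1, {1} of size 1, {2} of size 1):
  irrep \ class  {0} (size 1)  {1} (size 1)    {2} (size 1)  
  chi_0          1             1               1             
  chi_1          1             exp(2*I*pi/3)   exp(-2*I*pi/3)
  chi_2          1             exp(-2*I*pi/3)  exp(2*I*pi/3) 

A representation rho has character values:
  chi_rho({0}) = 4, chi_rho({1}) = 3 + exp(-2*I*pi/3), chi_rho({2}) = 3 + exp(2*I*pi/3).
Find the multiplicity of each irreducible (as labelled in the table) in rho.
Multiplicities: chi_0: 3, chi_1: 0, chi_2: 1.

Proof sketch: Use <chi_rho, chi> = (1/|G|) sum_C |C| * chi_rho(C) * conj(chi(C)) with |G| = 3 for each irreducible chi in the table:
  <chi_rho, chi_0> = (1/3)[1*(4)*conj(1) + 1*(3 + exp(-2*I*pi/3))*conj(1) + 1*(3 + exp(2*I*pi/3))*conj(1)]
      = (1/3)[(4) + (3 + exp(-2*I*pi/3)) + (3 + exp(2*I*pi/3))] = 9/3 = 3
  <chi_rho, chi_1> = (1/3)[1*(4)*conj(1) + 1*(3 + exp(-2*I*pi/3))*conj(exp(2*I*pi/3)) + 1*(3 + exp(2*I*pi/3))*conj(exp(-2*I*pi/3))]
      = (1/3)[(4) + (3*exp(-2*I*pi/3) + exp(2*I*pi/3)) + (exp(-2*I*pi/3) + 3*exp(2*I*pi/3))] = 0/3 = 0
  <chi_rho, chi_2> = (1/3)[1*(4)*conj(1) + 1*(3 + exp(-2*I*pi/3))*conj(exp(-2*I*pi/3)) + 1*(3 + exp(2*I*pi/3))*conj(exp(2*I*pi/3))]
      = (1/3)[(4) + (1 + 3*exp(2*I*pi/3)) + (1 + 3*exp(-2*I*pi/3))] = 3/3 = 1
(Exp terms are combined using exp(i*s)*conj(exp(i*t)) = exp(i*(s-t)), and sums of them are collapsed using the identity that for every m > 1 the m distinct m-th roots of unity sum to 0, e.g. 1 + exp(2*I*pi/3) + exp(-2*I*pi/3) = 0.)
Dimension check: dim(rho) = sum (mult * dim) = 3*1 + 0*1 + 1*1 = 4 = chi_rho(e) = 4.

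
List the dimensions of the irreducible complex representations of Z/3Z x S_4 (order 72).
Dimensions: 1, 1, 1, 1, 1, 1, 2, 2, 2, 3, 3, 3, 3, 3, 3

Proof sketch: There are 15 irreducibles (= number of conjugacy classes). Their dimensions d_i satisfy sum d_i^2 = |G| = 72: 1 + 1 + 1 + 1 + 1 + 1 + 4 + 4 + 4 + 9 + 9 + 9 + 9 + 9 + 9 = 72. (For the product with Z/3Z: each of the 3 1-dim characters of Z/3Z tensors with each irrep of S_4, giving 3 copies of each S_4-dimension.)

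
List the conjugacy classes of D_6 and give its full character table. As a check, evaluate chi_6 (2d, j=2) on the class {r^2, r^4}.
Conjugacy classes: {e} of size 1, {r^3} of size 1, {r^1, r^5} of size 2, {r^2, r^4} of size 2, {s, sr^2, ...} of size 3, {sr, sr^3, ...} of size 3.
Character table:
  irrep \ class              {e} (size 1)  {r^3} (size 1)  {r^1, r^5} (size 2)  {r^2, r^4} (size 2)  {s, sr^2, ...} (size 3)  {sr, sr^3, ...} (size 3)
  chi_1 (triv)               1             1               1                    1                    1                        1                       
  chi_2 (sign: r->1, s->-1)  1             1               1                    1                    -1                       -1                      
  chi_3 (r->-1, s->1)        1             -1              -1                   1                    1                        -1                      
  chi_4 (r->-1, s->-1)       1             -1              -1                   1                    -1                       1                       
  chi_5 (2d, j=1)            2             -2              1                    -1                   0                        0                       
  chi_6 (2d, j=2)            2             2               -1                   -1                   0                        0                       

Spot check: chi_6 (2d, j=2) on {r^2, r^4} = -1.

Why: D_6 has order 2*6 = 12 with 6 conjugacy classes, hence 6 irreducibles. Sum of squared dims 1 + 1 + 1 + 1 + 4 + 4 = 12 = |G|. Linear characters come from the abelianisation; the 2-dimensional irreps have character r^k -> 2*cos(2*pi*j*k/6), reflections -> 0.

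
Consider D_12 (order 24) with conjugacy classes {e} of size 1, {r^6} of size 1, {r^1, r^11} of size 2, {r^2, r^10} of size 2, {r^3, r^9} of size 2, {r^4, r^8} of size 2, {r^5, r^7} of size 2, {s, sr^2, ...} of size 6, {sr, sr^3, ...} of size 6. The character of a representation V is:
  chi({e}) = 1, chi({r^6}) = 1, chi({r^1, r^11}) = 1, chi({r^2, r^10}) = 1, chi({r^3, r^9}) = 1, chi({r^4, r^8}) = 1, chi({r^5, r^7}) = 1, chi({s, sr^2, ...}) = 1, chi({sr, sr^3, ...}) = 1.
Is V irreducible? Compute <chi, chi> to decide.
Irreducible: <chi, chi> = 1.

Working: <chi, chi> = (1/|G|) sum_C |C| * |chi(C)|^2 = (1/24)[1*|1|^2 + 1*|1|^2 + 2*|1|^2 + 2*|1|^2 + 2*|1|^2 + 2*|1|^2 + 2*|1|^2 + 6*|1|^2 + 6*|1|^2]
  = (1/24)[(1) + (1) + (2) + (2) + (2) + (2) + (2) + (6) + (6)] = 24/24 = 1.
A character is irreducible iff <chi, chi> = 1, so this representation is irreducible.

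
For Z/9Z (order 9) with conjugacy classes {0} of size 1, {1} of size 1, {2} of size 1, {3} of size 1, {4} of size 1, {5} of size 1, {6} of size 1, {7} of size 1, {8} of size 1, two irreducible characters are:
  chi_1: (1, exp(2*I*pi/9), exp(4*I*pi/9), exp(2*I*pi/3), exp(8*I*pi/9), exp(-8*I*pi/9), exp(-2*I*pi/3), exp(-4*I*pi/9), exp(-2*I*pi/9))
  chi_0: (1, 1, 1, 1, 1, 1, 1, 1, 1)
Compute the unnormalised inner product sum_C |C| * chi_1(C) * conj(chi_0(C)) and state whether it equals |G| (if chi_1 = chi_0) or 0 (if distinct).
Sum = 0; so <chi_1, chi_0> = 0 (distinct irreducibles are orthogonal).

Reasoning: Compute term by term over conjugacy classes (|C| * chi_1(C) * conj(chi_0(C))):
  1*(1)*conj(1) + 1*(exp(2*I*pi/9))*conj(1) + 1*(exp(4*I*pi/9))*conj(1) + 1*(exp(2*I*pi/3))*conj(1) + 1*(exp(8*I*pi/9))*conj(1) + 1*(exp(-8*I*pi/9))*conj(1) + 1*(exp(-2*I*pi/3))*conj(1) + 1*(exp(-4*I*pi/9))*conj(1) + 1*(exp(-2*I*pi/9))*conj(1)
  = (1) + (exp(2*I*pi/9)) + (exp(4*I*pi/9)) + (exp(2*I*pi/3)) + (exp(8*I*pi/9)) + (exp(-8*I*pi/9)) + (exp(-2*I*pi/3)) + (exp(-4*I*pi/9)) + (exp(-2*I*pi/9))
  = 0.
(Exp terms are combined using exp(i*s)*conj(exp(i*t)) = exp(i*(s-t)), and sums of them are collapsed using the identity that for every m > 1 the m distinct m-th roots of unity sum to 0, e.g. 1 + exp(2*I*pi/3) + exp(-2*I*pi/3) = 0.)
Dividing by |G| = 9 gives 0/9 = 0, matching the row-orthogonality relation <chi_1, chi_0> = [chi_1 = chi_0].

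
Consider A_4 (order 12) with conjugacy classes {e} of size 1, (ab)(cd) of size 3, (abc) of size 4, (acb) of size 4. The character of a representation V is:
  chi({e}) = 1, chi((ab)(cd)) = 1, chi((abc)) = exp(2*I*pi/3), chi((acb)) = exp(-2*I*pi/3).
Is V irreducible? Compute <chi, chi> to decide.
Irreducible: <chi, chi> = 1.

Working: <chi, chi> = (1/|G|) sum_C |C| * |chi(C)|^2 = (1/12)[1*|1|^2 + 3*|1|^2 + 4*|exp(2*I*pi/3)|^2 + 4*|exp(-2*I*pi/3)|^2]
  = (1/12)[(1) + (3) + (4) + (4)] = 12/12 = 1.
(Exp terms are combined using exp(i*s)*conj(exp(i*t)) = exp(i*(s-t)), and sums of them are collapsed using the identity that for every m > 1 the m distinct m-th roots of unity sum to 0, e.g. 1 + exp(2*I*pi/3) + exp(-2*I*pi/3) = 0.)
A character is irreducible iff <chi, chi> = 1, so this representation is irreducible.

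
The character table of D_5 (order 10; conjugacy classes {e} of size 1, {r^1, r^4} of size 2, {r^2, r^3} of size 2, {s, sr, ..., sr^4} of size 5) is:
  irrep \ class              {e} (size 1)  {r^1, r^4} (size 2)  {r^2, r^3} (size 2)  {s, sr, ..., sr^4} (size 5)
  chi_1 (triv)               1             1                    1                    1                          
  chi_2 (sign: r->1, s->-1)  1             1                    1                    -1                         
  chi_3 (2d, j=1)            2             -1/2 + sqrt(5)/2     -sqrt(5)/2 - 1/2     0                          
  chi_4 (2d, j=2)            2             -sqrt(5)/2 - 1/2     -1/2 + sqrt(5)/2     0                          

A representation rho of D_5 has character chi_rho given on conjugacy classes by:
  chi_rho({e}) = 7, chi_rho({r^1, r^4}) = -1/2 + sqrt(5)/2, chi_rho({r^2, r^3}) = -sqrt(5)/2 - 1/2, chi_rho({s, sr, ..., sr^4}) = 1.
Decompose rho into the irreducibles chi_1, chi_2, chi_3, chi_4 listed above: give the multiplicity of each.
Multiplicities: chi_1: 1, chi_2: 0, chi_3: 2, chi_4: 1.

Argument: Use <chi_rho, chi> = (1/|G|) sum_C |C| * chi_rho(C) * conj(chi(C)) with |G| = 10 for each irreducible chi in the table:
  <chi_rho, chi_1> = (1/10)[1*(7)*conj(1) + 2*(-1/2 + sqrt(5)/2)*conj(1) + 2*(-sqrt(5)/2 - 1/2)*conj(1) + 5*(1)*conj(1)]
      = (1/10)[(7) + (-1 + sqrt(5)) + (-sqrt(5) - 1) + (5)] = 10/10 = 1
  <chi_rho, chi_2> = (1/10)[1*(7)*conj(1) + 2*(-1/2 + sqrt(5)/2)*conj(1) + 2*(-sqrt(5)/2 - 1/2)*conj(1) + 5*(1)*conj(-1)]
      = (1/10)[(7) + (-1 + sqrt(5)) + (-sqrt(5) - 1) + (-5)] = 0/10 = 0
  <chi_rho, chi_3> = (1/10)[1*(7)*conj(2) + 2*(-1/2 + sqrt(5)/2)*conj(-1/2 + sqrt(5)/2) + 2*(-sqrt(5)/2 - 1/2)*conj(-sqrt(5)/2 - 1/2) + 5*(1)*conj(0)]
      = (1/10)[(14) + (3 - sqrt(5)) + (sqrt(5) + 3) + (0)] = 20/10 = 2
  <chi_rho, chi_4> = (1/10)[1*(7)*conj(2) + 2*(-1/2 + sqrt(5)/2)*conj(-sqrt(5)/2 - 1/2) + 2*(-sqrt(5)/2 - 1/2)*conj(-1/2 + sqrt(5)/2) + 5*(1)*conj(0)]
      = (1/10)[(14) + (-2) + (-2) + (0)] = 10/10 = 1
Dimension check: dim(rho) = sum (mult * dim) = 1*1 + 0*1 + 2*2 + 1*2 = 7 = chi_rho(e) = 7.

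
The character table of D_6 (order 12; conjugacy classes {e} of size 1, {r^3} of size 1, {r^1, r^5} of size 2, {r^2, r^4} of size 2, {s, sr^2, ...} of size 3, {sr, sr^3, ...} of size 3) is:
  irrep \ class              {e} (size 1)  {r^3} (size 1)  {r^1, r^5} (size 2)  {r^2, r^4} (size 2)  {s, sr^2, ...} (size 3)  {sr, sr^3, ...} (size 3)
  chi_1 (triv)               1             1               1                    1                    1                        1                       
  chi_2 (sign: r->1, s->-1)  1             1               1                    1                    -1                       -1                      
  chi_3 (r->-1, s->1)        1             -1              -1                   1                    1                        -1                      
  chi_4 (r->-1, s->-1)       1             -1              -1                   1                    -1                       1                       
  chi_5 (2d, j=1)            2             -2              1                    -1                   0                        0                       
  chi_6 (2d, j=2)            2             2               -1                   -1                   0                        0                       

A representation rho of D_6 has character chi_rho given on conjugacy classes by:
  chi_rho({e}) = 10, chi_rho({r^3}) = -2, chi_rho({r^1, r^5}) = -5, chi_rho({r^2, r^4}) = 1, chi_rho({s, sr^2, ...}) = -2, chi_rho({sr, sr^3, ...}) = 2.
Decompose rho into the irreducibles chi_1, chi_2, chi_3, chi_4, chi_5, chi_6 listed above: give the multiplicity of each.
Multiplicities: chi_1: 0, chi_2: 0, chi_3: 1, chi_4: 3, chi_5: 1, chi_6: 2.

Explanation: Use <chi_rho, chi> = (1/|G|) sum_C |C| * chi_rho(C) * conj(chi(C)) with |G| = 12 for each irreducible chi in the table:
  <chi_rho, chi_1> = (1/12)[1*(10)*conj(1) + 1*(-2)*conj(1) + 2*(-5)*conj(1) + 2*(1)*conj(1) + 3*(-2)*conj(1) + 3*(2)*conj(1)]
      = (1/12)[(10) + (-2) + (-10) + (2) + (-6) + (6)] = 0/12 = 0
  <chi_rho, chi_2> = (1/12)[1*(10)*conj(1) + 1*(-2)*conj(1) + 2*(-5)*conj(1) + 2*(1)*conj(1) + 3*(-2)*conj(-1) + 3*(2)*conj(-1)]
      = (1/12)[(10) + (-2) + (-10) + (2) + (6) + (-6)] = 0/12 = 0
  <chi_rho, chi_3> = (1/12)[1*(10)*conj(1) + 1*(-2)*conj(-1) + 2*(-5)*conj(-1) + 2*(1)*conj(1) + 3*(-2)*conj(1) + 3*(2)*conj(-1)]
      = (1/12)[(10) + (2) + (10) + (2) + (-6) + (-6)] = 12/12 = 1
  <chi_rho, chi_4> = (1/12)[1*(10)*conj(1) + 1*(-2)*conj(-1) + 2*(-5)*conj(-1) + 2*(1)*conj(1) + 3*(-2)*conj(-1) + 3*(2)*conj(1)]
      = (1/12)[(10) + (2) + (10) + (2) + (6) + (6)] = 36/12 = 3
  <chi_rho, chi_5> = (1/12)[1*(10)*conj(2) + 1*(-2)*conj(-2) + 2*(-5)*conj(1) + 2*(1)*conj(-1) + 3*(-2)*conj(0) + 3*(2)*conj(0)]
      = (1/12)[(20) + (4) + (-10) + (-2) + (0) + (0)] = 12/12 = 1
  <chi_rho, chi_6> = (1/12)[1*(10)*conj(2) + 1*(-2)*conj(2) + 2*(-5)*conj(-1) + 2*(1)*conj(-1) + 3*(-2)*conj(0) + 3*(2)*conj(0)]
      = (1/12)[(20) + (-4) + (10) + (-2) + (0) + (0)] = 24/12 = 2
Dimension check: dim(rho) = sum (mult * dim) = 0*1 + 0*1 + 1*1 + 3*1 + 1*2 + 2*2 = 10 = chi_rho(e) = 10.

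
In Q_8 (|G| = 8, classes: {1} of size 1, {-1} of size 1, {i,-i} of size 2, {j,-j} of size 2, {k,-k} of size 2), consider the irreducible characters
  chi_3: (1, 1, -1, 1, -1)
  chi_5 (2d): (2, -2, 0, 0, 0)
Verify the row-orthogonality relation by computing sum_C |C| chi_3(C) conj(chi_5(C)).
Sum = 0; so <chi_3, chi_5> = 0 (distinct irreducibles are orthogonal).

Justification: Compute term by term over conjugacy classes (|C| * chi_3(C) * conj(chi_5(C))):
  1*(1)*conj(2) + 1*(1)*conj(-2) + 2*(-1)*conj(0) + 2*(1)*conj(0) + 2*(-1)*conj(0)
  = (2) + (-2) + (0) + (0) + (0)
  = 0.
Dividing by |G| = 8 gives 0/8 = 0, matching the row-orthogonality relation <chi_3, chi_5> = [chi_3 = chi_5].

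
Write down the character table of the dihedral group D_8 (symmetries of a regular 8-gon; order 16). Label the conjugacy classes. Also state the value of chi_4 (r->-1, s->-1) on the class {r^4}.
Conjugacy classes: {e} of size 1, {r^4} of size 1, {r^1, r^7} of size 2, {r^2, r^6} of size 2, {r^3, r^5} of size 2, {s, sr^2, ...} of size 4, {sr, sr^3, ...} of size 4.
Character table:
  irrep \ class              {e} (size 1)  {r^4} (size 1)  {r^1, r^7} (size 2)  {r^2, r^6} (size 2)  {r^3, r^5} (size 2)  {s, sr^2, ...} (size 4)  {sr, sr^3, ...} (size 4)
  chi_1 (triv)               1             1               1                    1                    1                    1                        1                       
  chi_2 (sign: r->1, s->-1)  1             1               1                    1                    1                    -1                       -1                      
  chi_3 (r->-1, s->1)        1             1               -1                   1                    -1                   1                        -1                      
  chi_4 (r->-1, s->-1)       1             1               -1                   1                    -1                   -1                       1                       
  chi_5 (2d, j=1)            2             -2              sqrt(2)              0                    -sqrt(2)             0                        0                       
  chi_6 (2d, j=2)            2             2               0                    -2                   0                    0                        0                       
  chi_7 (2d, j=3)            2             -2              -sqrt(2)             0                    sqrt(2)              0                        0                       

Spot check: chi_4 (r->-1, s->-1) on {r^4} = 1.

Why: D_8 has order 2*8 = 16 with 7 conjugacy classes, hence 7 irreducibles. Sum of squared dims 1 + 1 + 1 + 1 + 4 + 4 + 4 = 16 = |G|. Linear characters come from the abelianisation; the 2-dimensional irreps have character r^k -> 2*cos(2*pi*j*k/8), reflections -> 0.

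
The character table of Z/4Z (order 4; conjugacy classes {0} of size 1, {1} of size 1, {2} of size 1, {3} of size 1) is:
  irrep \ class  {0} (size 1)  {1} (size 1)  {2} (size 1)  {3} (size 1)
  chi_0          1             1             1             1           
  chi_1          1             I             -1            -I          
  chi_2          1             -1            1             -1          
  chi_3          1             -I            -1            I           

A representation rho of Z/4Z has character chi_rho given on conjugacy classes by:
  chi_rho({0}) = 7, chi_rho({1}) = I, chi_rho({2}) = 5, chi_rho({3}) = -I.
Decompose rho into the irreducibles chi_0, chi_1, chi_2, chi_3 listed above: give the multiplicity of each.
Multiplicities: chi_0: 3, chi_1: 1, chi_2: 3, chi_3: 0.

Details: Use <chi_rho, chi> = (1/|G|) sum_C |C| * chi_rho(C) * conj(chi(C)) with |G| = 4 for each irreducible chi in the table:
  <chi_rho, chi_0> = (1/4)[1*(7)*conj(1) + 1*(I)*conj(1) + 1*(5)*conj(1) + 1*(-I)*conj(1)]
      = (1/4)[(7) + (I) + (5) + (-I)] = 12/4 = 3
  <chi_rho, chi_1> = (1/4)[1*(7)*conj(1) + 1*(I)*conj(I) + 1*(5)*conj(-1) + 1*(-I)*conj(-I)]
      = (1/4)[(7) + (1) + (-5) + (1)] = 4/4 = 1
  <chi_rho, chi_2> = (1/4)[1*(7)*conj(1) + 1*(I)*conj(-1) + 1*(5)*conj(1) + 1*(-I)*conj(-1)]
      = (1/4)[(7) + (-I) + (5) + (I)] = 12/4 = 3
  <chi_rho, chi_3> = (1/4)[1*(7)*conj(1) + 1*(I)*conj(-I) + 1*(5)*conj(-1) + 1*(-I)*conj(I)]
      = (1/4)[(7) + (-1) + (-5) + (-1)] = 0/4 = 0
(Exp terms are combined using exp(i*s)*conj(exp(i*t)) = exp(i*(s-t)), and sums of them are collapsed using the identity that for every m > 1 the m distinct m-th roots of unity sum to 0, e.g. 1 + exp(2*I*pi/3) + exp(-2*I*pi/3) = 0.)
Dimension check: dim(rho) = sum (mult * dim) = 3*1 + 1*1 + 3*1 + 0*1 = 7 = chi_rho(e) = 7.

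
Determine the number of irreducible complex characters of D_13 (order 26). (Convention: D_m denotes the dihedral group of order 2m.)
8

Derivation: The number of irreducible complex representations of a finite group equals its number of conjugacy classes. D_13 has 8 conjugacy classes ((n+3)/2 for n odd), so D_13 (order 26) has exactly 8 irreducible complex representations.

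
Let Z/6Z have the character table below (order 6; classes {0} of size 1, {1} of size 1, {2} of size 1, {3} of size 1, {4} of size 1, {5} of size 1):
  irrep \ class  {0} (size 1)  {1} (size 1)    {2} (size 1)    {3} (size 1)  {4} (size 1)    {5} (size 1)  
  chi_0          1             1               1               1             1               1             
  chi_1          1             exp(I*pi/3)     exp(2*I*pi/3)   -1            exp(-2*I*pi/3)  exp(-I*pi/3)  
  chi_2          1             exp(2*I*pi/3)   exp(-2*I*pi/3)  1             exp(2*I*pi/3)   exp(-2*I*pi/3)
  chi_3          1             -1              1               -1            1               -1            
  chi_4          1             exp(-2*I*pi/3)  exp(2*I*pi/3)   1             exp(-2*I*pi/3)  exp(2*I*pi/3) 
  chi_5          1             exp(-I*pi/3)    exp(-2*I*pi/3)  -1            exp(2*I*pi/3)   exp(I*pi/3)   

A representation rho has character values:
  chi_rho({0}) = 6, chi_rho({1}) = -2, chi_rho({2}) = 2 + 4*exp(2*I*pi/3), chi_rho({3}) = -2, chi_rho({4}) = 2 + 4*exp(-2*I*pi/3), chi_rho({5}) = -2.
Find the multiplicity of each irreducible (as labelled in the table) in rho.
Multiplicities: chi_0: 0, chi_1: 2, chi_2: 0, chi_3: 2, chi_4: 2, chi_5: 0.

Solution. Use <chi_rho, chi> = (1/|G|) sum_C |C| * chi_rho(C) * conj(chi(C)) with |G| = 6 for each irreducible chi in the table:
  <chi_rho, chi_0> = (1/6)[1*(6)*conj(1) + 1*(-2)*conj(1) + 1*(2 + 4*exp(2*I*pi/3))*conj(1) + 1*(-2)*conj(1) + 1*(2 + 4*exp(-2*I*pi/3))*conj(1) + 1*(-2)*conj(1)]
      = (1/6)[(6) + (-2) + (2 + 4*exp(2*I*pi/3)) + (-2) + (2 + 4*exp(-2*I*pi/3)) + (-2)] = 0/6 = 0
  <chi_rho, chi_1> = (1/6)[1*(6)*conj(1) + 1*(-2)*conj(exp(I*pi/3)) + 1*(2 + 4*exp(2*I*pi/3))*conj(exp(2*I*pi/3)) + 1*(-2)*conj(-1) + 1*(2 + 4*exp(-2*I*pi/3))*conj(exp(-2*I*pi/3)) + 1*(-2)*conj(exp(-I*pi/3))]
      = (1/6)[(6) + (-2*exp(-I*pi/3)) + (4 + 2*exp(-2*I*pi/3)) + (2) + (4 + 2*exp(2*I*pi/3)) + (-2*exp(I*pi/3))] = 12/6 = 2
  <chi_rho, chi_2> = (1/6)[1*(6)*conj(1) + 1*(-2)*conj(exp(2*I*pi/3)) + 1*(2 + 4*exp(2*I*pi/3))*conj(exp(-2*I*pi/3)) + 1*(-2)*conj(1) + 1*(2 + 4*exp(-2*I*pi/3))*conj(exp(2*I*pi/3)) + 1*(-2)*conj(exp(-2*I*pi/3))]
      = (1/6)[(6) + (2*exp(-I*pi/3) + 2*exp(2*I*pi/3) - 2*exp(-2*I*pi/3)) + (4*exp(-2*I*pi/3) + 2*exp(2*I*pi/3)) + (-2) + (2*exp(-2*I*pi/3) + 4*exp(2*I*pi/3)) + (2*exp(-2*I*pi/3) - 2*exp(2*I*pi/3) + 2*exp(I*pi/3))] = 0/6 = 0
  <chi_rho, chi_3> = (1/6)[1*(6)*conj(1) + 1*(-2)*conj(-1) + 1*(2 + 4*exp(2*I*pi/3))*conj(1) + 1*(-2)*conj(-1) + 1*(2 + 4*exp(-2*I*pi/3))*conj(1) + 1*(-2)*conj(-1)]
      = (1/6)[(6) + (2) + (2 + 4*exp(2*I*pi/3)) + (2) + (2 + 4*exp(-2*I*pi/3)) + (2)] = 12/6 = 2
  <chi_rho, chi_4> = (1/6)[1*(6)*conj(1) + 1*(-2)*conj(exp(-2*I*pi/3)) + 1*(2 + 4*exp(2*I*pi/3))*conj(exp(2*I*pi/3)) + 1*(-2)*conj(1) + 1*(2 + 4*exp(-2*I*pi/3))*conj(exp(-2*I*pi/3)) + 1*(-2)*conj(exp(2*I*pi/3))]
      = (1/6)[(6) + (-2*exp(2*I*pi/3)) + (4 + 2*exp(-2*I*pi/3)) + (-2) + (4 + 2*exp(2*I*pi/3)) + (-2*exp(-2*I*pi/3))] = 12/6 = 2
  <chi_rho, chi_5> = (1/6)[1*(6)*conj(1) + 1*(-2)*conj(exp(-I*pi/3)) + 1*(2 + 4*exp(2*I*pi/3))*conj(exp(-2*I*pi/3)) + 1*(-2)*conj(-1) + 1*(2 + 4*exp(-2*I*pi/3))*conj(exp(2*I*pi/3)) + 1*(-2)*conj(exp(I*pi/3))]
      = (1/6)[(6) + (-2*exp(I*pi/3) + 2*exp(-I*pi/3) + 2*exp(2*I*pi/3)) + (4*exp(-2*I*pi/3) + 2*exp(2*I*pi/3)) + (2) + (2*exp(-2*I*pi/3) + 4*exp(2*I*pi/3)) + (2*exp(-2*I*pi/3) - 2*exp(-I*pi/3) + 2*exp(I*pi/3))] = 0/6 = 0
(Exp terms are combined using exp(i*s)*conj(exp(i*t)) = exp(i*(s-t)), and sums of them are collapsed using the identity that for every m > 1 the m distinct m-th roots of unity sum to 0, e.g. 1 + exp(2*I*pi/3) + exp(-2*I*pi/3) = 0.)
Dimension check: dim(rho) = sum (mult * dim) = 0*1 + 2*1 + 0*1 + 2*1 + 2*1 + 0*1 = 6 = chi_rho(e) = 6.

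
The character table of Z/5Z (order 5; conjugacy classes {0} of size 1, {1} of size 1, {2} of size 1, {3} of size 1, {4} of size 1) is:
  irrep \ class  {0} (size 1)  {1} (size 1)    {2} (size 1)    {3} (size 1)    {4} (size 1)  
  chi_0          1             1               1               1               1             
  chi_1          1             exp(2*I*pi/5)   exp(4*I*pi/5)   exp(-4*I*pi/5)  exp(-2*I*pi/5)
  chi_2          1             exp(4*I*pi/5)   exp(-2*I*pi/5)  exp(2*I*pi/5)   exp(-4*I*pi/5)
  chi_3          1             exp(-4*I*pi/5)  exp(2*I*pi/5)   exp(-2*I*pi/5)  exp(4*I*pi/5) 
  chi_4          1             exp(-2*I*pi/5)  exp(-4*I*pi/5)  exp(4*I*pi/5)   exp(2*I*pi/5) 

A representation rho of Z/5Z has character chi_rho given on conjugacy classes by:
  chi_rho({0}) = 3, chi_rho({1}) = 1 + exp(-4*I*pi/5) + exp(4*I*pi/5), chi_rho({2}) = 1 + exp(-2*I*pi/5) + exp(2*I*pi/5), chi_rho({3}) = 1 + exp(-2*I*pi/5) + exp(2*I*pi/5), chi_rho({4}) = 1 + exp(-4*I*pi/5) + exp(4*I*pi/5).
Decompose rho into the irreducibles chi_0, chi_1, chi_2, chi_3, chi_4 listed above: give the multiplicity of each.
Multiplicities: chi_0: 1, chi_1: 0, chi_2: 1, chi_3: 1, chi_4: 0.

Solution. Use <chi_rho, chi> = (1/|G|) sum_C |C| * chi_rho(C) * conj(chi(C)) with |G| = 5 for each irreducible chi in the table:
  <chi_rho, chi_0> = (1/5)[1*(3)*conj(1) + 1*(1 + exp(-4*I*pi/5) + exp(4*I*pi/5))*conj(1) + 1*(1 + exp(-2*I*pi/5) + exp(2*I*pi/5))*conj(1) + 1*(1 + exp(-2*I*pi/5) + exp(2*I*pi/5))*conj(1) + 1*(1 + exp(-4*I*pi/5) + exp(4*I*pi/5))*conj(1)]
      = (1/5)[(3) + (1 + exp(-4*I*pi/5) + exp(4*I*pi/5)) + (1 + exp(-2*I*pi/5) + exp(2*I*pi/5)) + (1 + exp(-2*I*pi/5) + exp(2*I*pi/5)) + (1 + exp(-4*I*pi/5) + exp(4*I*pi/5))] = 5/5 = 1
  <chi_rho, chi_1> = (1/5)[1*(3)*conj(1) + 1*(1 + exp(-4*I*pi/5) + exp(4*I*pi/5))*conj(exp(2*I*pi/5)) + 1*(1 + exp(-2*I*pi/5) + exp(2*I*pi/5))*conj(exp(4*I*pi/5)) + 1*(1 + exp(-2*I*pi/5) + exp(2*I*pi/5))*conj(exp(-4*I*pi/5)) + 1*(1 + exp(-4*I*pi/5) + exp(4*I*pi/5))*conj(exp(-2*I*pi/5))]
      = (1/5)[(3) + (exp(-2*I*pi/5) + exp(4*I*pi/5) + exp(2*I*pi/5)) + (exp(-2*I*pi/5) + exp(-4*I*pi/5) + exp(4*I*pi/5)) + (exp(-4*I*pi/5) + exp(4*I*pi/5) + exp(2*I*pi/5)) + (exp(-2*I*pi/5) + exp(-4*I*pi/5) + exp(2*I*pi/5))] = 0/5 = 0
  <chi_rho, chi_2> = (1/5)[1*(3)*conj(1) + 1*(1 + exp(-4*I*pi/5) + exp(4*I*pi/5))*conj(exp(4*I*pi/5)) + 1*(1 + exp(-2*I*pi/5) + exp(2*I*pi/5))*conj(exp(-2*I*pi/5)) + 1*(1 + exp(-2*I*pi/5) + exp(2*I*pi/5))*conj(exp(2*I*pi/5)) + 1*(1 + exp(-4*I*pi/5) + exp(4*I*pi/5))*conj(exp(-4*I*pi/5))]
      = (1/5)[(3) + (1 + exp(-4*I*pi/5) + exp(2*I*pi/5)) + (1 + exp(4*I*pi/5) + exp(2*I*pi/5)) + (1 + exp(-2*I*pi/5) + exp(-4*I*pi/5)) + (1 + exp(-2*I*pi/5) + exp(4*I*pi/5))] = 5/5 = 1
  <chi_rho, chi_3> = (1/5)[1*(3)*conj(1) + 1*(1 + exp(-4*I*pi/5) + exp(4*I*pi/5))*conj(exp(-4*I*pi/5)) + 1*(1 + exp(-2*I*pi/5) + exp(2*I*pi/5))*conj(exp(2*I*pi/5)) + 1*(1 + exp(-2*I*pi/5) + exp(2*I*pi/5))*conj(exp(-2*I*pi/5)) + 1*(1 + exp(-4*I*pi/5) + exp(4*I*pi/5))*conj(exp(4*I*pi/5))]
      = (1/5)[(3) + (1 + exp(-2*I*pi/5) + exp(4*I*pi/5)) + (1 + exp(-2*I*pi/5) + exp(-4*I*pi/5)) + (1 + exp(4*I*pi/5) + exp(2*I*pi/5)) + (1 + exp(-4*I*pi/5) + exp(2*I*pi/5))] = 5/5 = 1
  <chi_rho, chi_4> = (1/5)[1*(3)*conj(1) + 1*(1 + exp(-4*I*pi/5) + exp(4*I*pi/5))*conj(exp(-2*I*pi/5)) + 1*(1 + exp(-2*I*pi/5) + exp(2*I*pi/5))*conj(exp(-4*I*pi/5)) + 1*(1 + exp(-2*I*pi/5) + exp(2*I*pi/5))*conj(exp(4*I*pi/5)) + 1*(1 + exp(-4*I*pi/5) + exp(4*I*pi/5))*conj(exp(2*I*pi/5))]
      = (1/5)[(3) + (exp(-2*I*pi/5) + exp(-4*I*pi/5) + exp(2*I*pi/5)) + (exp(-4*I*pi/5) + exp(4*I*pi/5) + exp(2*I*pi/5)) + (exp(-2*I*pi/5) + exp(-4*I*pi/5) + exp(4*I*pi/5)) + (exp(-2*I*pi/5) + exp(4*I*pi/5) + exp(2*I*pi/5))] = 0/5 = 0
(Exp terms are combined using exp(i*s)*conj(exp(i*t)) = exp(i*(s-t)), and sums of them are collapsed using the identity that for every m > 1 the m distinct m-th roots of unity sum to 0, e.g. 1 + exp(2*I*pi/3) + exp(-2*I*pi/3) = 0.)
Dimension check: dim(rho) = sum (mult * dim) = 1*1 + 0*1 + 1*1 + 1*1 + 0*1 = 3 = chi_rho(e) = 3.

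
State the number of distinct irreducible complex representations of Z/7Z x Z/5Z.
35

Argument: The number of irreducible complex representations of a finite group equals its number of conjugacy classes. Z/7Z x Z/5Z is abelian of order 35, so every element is its own conjugacy class: 35 classes, so Z/7Z x Z/5Z (order 35) has exactly 35 irreducible complex representations.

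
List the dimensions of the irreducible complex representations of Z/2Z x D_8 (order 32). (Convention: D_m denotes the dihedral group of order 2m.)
Dimensions: 1, 1, 1, 1, 1, 1, 1, 1, 2, 2, 2, 2, 2, 2

There are 14 irreducibles (= number of conjugacy classes). Their dimensions d_i satisfy sum d_i^2 = |G| = 32: 1 + 1 + 1 + 1 + 1 + 1 + 1 + 1 + 4 + 4 + 4 + 4 + 4 + 4 = 32. (For the product with Z/2Z: each of the 2 1-dim characters of Z/2Z tensors with each irrep of D_8, giving 2 copies of each D_8-dimension.)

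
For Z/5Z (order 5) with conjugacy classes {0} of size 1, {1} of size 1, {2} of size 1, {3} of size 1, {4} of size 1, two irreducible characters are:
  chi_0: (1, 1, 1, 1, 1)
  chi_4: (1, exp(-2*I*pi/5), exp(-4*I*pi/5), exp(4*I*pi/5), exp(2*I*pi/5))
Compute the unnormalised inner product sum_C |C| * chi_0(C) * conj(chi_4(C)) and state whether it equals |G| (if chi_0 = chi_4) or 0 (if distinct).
Sum = 0; so <chi_0, chi_4> = 0 (distinct irreducibles are orthogonal).

Details: Compute term by term over conjugacy classes (|C| * chi_0(C) * conj(chi_4(C))):
  1*(1)*conj(1) + 1*(1)*conj(exp(-2*I*pi/5)) + 1*(1)*conj(exp(-4*I*pi/5)) + 1*(1)*conj(exp(4*I*pi/5)) + 1*(1)*conj(exp(2*I*pi/5))
  = (1) + (exp(2*I*pi/5)) + (exp(4*I*pi/5)) + (exp(-4*I*pi/5)) + (exp(-2*I*pi/5))
  = 0.
(Exp terms are combined using exp(i*s)*conj(exp(i*t)) = exp(i*(s-t)), and sums of them are collapsed using the identity that for every m > 1 the m distinct m-th roots of unity sum to 0, e.g. 1 + exp(2*I*pi/3) + exp(-2*I*pi/3) = 0.)
Dividing by |G| = 5 gives 0/5 = 0, matching the row-orthogonality relation <chi_0, chi_4> = [chi_0 = chi_4].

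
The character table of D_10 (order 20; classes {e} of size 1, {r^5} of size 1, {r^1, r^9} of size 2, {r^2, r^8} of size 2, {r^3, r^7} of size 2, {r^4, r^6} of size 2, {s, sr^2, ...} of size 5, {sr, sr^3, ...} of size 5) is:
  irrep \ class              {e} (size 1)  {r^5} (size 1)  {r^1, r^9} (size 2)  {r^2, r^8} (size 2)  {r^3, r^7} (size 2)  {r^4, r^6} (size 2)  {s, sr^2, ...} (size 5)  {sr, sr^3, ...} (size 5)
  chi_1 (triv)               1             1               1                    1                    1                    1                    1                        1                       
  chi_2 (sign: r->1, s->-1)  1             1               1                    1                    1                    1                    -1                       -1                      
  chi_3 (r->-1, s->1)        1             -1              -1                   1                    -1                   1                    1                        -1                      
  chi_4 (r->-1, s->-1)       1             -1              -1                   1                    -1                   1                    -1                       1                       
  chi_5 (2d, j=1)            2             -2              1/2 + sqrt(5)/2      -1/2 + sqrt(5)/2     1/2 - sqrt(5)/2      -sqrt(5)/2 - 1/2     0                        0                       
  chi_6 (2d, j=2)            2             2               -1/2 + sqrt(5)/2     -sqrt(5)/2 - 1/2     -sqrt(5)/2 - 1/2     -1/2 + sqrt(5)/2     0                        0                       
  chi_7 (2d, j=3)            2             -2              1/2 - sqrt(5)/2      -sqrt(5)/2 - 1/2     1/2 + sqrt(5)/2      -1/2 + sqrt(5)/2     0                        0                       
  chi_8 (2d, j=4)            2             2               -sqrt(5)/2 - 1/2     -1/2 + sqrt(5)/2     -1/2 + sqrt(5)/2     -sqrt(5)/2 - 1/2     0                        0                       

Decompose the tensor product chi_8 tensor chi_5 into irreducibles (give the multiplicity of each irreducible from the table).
chi_8 tensor chi_5 = chi_3 + chi_4 + chi_7 (all other irreducibles have multiplicity 0).

Solution. The character of a tensor product is the pointwise product (chi_8 * chi_5)(C) = chi_8(C) * chi_5(C):
  {e}: (2)*(2), {r^5}: (2)*(-2), {r^1, r^9}: (-sqrt(5)/2 - 1/2)*(1/2 + sqrt(5)/2), {r^2, r^8}: (-1/2 + sqrt(5)/2)*(-1/2 + sqrt(5)/2), {r^3, r^7}: (-1/2 + sqrt(5)/2)*(1/2 - sqrt(5)/2), {r^4, r^6}: (-sqrt(5)/2 - 1/2)*(-sqrt(5)/2 - 1/2), {s, sr^2, ...}: (0)*(0), {sr, sr^3, ...}: (0)*(0)
so (chi_8 * chi_5) takes values
  {e} -> 4, {r^5} -> -4, {r^1, r^9} -> -3/2 - sqrt(5)/2, {r^2, r^8} -> 3/2 - sqrt(5)/2, {r^3, r^7} -> -3/2 + sqrt(5)/2, {r^4, r^6} -> sqrt(5)/2 + 3/2, {s, sr^2, ...} -> 0, {sr, sr^3, ...} -> 0.
Now take the inner product of this character with each irreducible chi from the table, <chi_8*chi_5, chi> = (1/20) sum_C |C| (chi_8*chi_5)(C) conj(chi(C)):
  <chi_8*chi_5, chi_1> = (1/20)[1*(4)*conj(1) + 1*(-4)*conj(1) + 2*(-3/2 - sqrt(5)/2)*conj(1) + 2*(3/2 - sqrt(5)/2)*conj(1) + 2*(-3/2 + sqrt(5)/2)*conj(1) + 2*(sqrt(5)/2 + 3/2)*conj(1) + 5*(0)*conj(1) + 5*(0)*conj(1)]
      = (1/20)[(4) + (-4) + (-3 - sqrt(5)) + (3 - sqrt(5)) + (-3 + sqrt(5)) + (sqrt(5) + 3) + (0) + (0)] = 0/20 = 0
  <chi_8*chi_5, chi_2> = (1/20)[1*(4)*conj(1) + 1*(-4)*conj(1) + 2*(-3/2 - sqrt(5)/2)*conj(1) + 2*(3/2 - sqrt(5)/2)*conj(1) + 2*(-3/2 + sqrt(5)/2)*conj(1) + 2*(sqrt(5)/2 + 3/2)*conj(1) + 5*(0)*conj(-1) + 5*(0)*conj(-1)]
      = (1/20)[(4) + (-4) + (-3 - sqrt(5)) + (3 - sqrt(5)) + (-3 + sqrt(5)) + (sqrt(5) + 3) + (0) + (0)] = 0/20 = 0
  <chi_8*chi_5, chi_3> = (1/20)[1*(4)*conj(1) + 1*(-4)*conj(-1) + 2*(-3/2 - sqrt(5)/2)*conj(-1) + 2*(3/2 - sqrt(5)/2)*conj(1) + 2*(-3/2 + sqrt(5)/2)*conj(-1) + 2*(sqrt(5)/2 + 3/2)*conj(1) + 5*(0)*conj(1) + 5*(0)*conj(-1)]
      = (1/20)[(4) + (4) + (sqrt(5) + 3) + (3 - sqrt(5)) + (3 - sqrt(5)) + (sqrt(5) + 3) + (0) + (0)] = 20/20 = 1
  <chi_8*chi_5, chi_4> = (1/20)[1*(4)*conj(1) + 1*(-4)*conj(-1) + 2*(-3/2 - sqrt(5)/2)*conj(-1) + 2*(3/2 - sqrt(5)/2)*conj(1) + 2*(-3/2 + sqrt(5)/2)*conj(-1) + 2*(sqrt(5)/2 + 3/2)*conj(1) + 5*(0)*conj(-1) + 5*(0)*conj(1)]
      = (1/20)[(4) + (4) + (sqrt(5) + 3) + (3 - sqrt(5)) + (3 - sqrt(5)) + (sqrt(5) + 3) + (0) + (0)] = 20/20 = 1
  <chi_8*chi_5, chi_5> = (1/20)[1*(4)*conj(2) + 1*(-4)*conj(-2) + 2*(-3/2 - sqrt(5)/2)*conj(1/2 + sqrt(5)/2) + 2*(3/2 - sqrt(5)/2)*conj(-1/2 + sqrt(5)/2) + 2*(-3/2 + sqrt(5)/2)*conj(1/2 - sqrt(5)/2) + 2*(sqrt(5)/2 + 3/2)*conj(-sqrt(5)/2 - 1/2) + 5*(0)*conj(0) + 5*(0)*conj(0)]
      = (1/20)[(8) + (8) + (-2*sqrt(5) - 4) + (-4 + 2*sqrt(5)) + (-4 + 2*sqrt(5)) + (-2*sqrt(5) - 4) + (0) + (0)] = 0/20 = 0
  <chi_8*chi_5, chi_6> = (1/20)[1*(4)*conj(2) + 1*(-4)*conj(2) + 2*(-3/2 - sqrt(5)/2)*conj(-1/2 + sqrt(5)/2) + 2*(3/2 - sqrt(5)/2)*conj(-sqrt(5)/2 - 1/2) + 2*(-3/2 + sqrt(5)/2)*conj(-sqrt(5)/2 - 1/2) + 2*(sqrt(5)/2 + 3/2)*conj(-1/2 + sqrt(5)/2) + 5*(0)*conj(0) + 5*(0)*conj(0)]
      = (1/20)[(8) + (-8) + (-sqrt(5) - 1) + (1 - sqrt(5)) + (-1 + sqrt(5)) + (1 + sqrt(5)) + (0) + (0)] = 0/20 = 0
  <chi_8*chi_5, chi_7> = (1/20)[1*(4)*conj(2) + 1*(-4)*conj(-2) + 2*(-3/2 - sqrt(5)/2)*conj(1/2 - sqrt(5)/2) + 2*(3/2 - sqrt(5)/2)*conj(-sqrt(5)/2 - 1/2) + 2*(-3/2 + sqrt(5)/2)*conj(1/2 + sqrt(5)/2) + 2*(sqrt(5)/2 + 3/2)*conj(-1/2 + sqrt(5)/2) + 5*(0)*conj(0) + 5*(0)*conj(0)]
      = (1/20)[(8) + (8) + (1 + sqrt(5)) + (1 - sqrt(5)) + (1 - sqrt(5)) + (1 + sqrt(5)) + (0) + (0)] = 20/20 = 1
  <chi_8*chi_5, chi_8> = (1/20)[1*(4)*conj(2) + 1*(-4)*conj(2) + 2*(-3/2 - sqrt(5)/2)*conj(-sqrt(5)/2 - 1/2) + 2*(3/2 - sqrt(5)/2)*conj(-1/2 + sqrt(5)/2) + 2*(-3/2 + sqrt(5)/2)*conj(-1/2 + sqrt(5)/2) + 2*(sqrt(5)/2 + 3/2)*conj(-sqrt(5)/2 - 1/2) + 5*(0)*conj(0) + 5*(0)*conj(0)]
      = (1/20)[(8) + (-8) + (4 + 2*sqrt(5)) + (-4 + 2*sqrt(5)) + (4 - 2*sqrt(5)) + (-2*sqrt(5) - 4) + (0) + (0)] = 0/20 = 0
Hence the multiplicities are chi_3: 1, chi_4: 1, chi_7: 1. Dimension check: dim(chi_8)*dim(chi_5) = 2*2 = 4 and sum (mult * dim) = 1*1 + 1*1 + 1*2 = 4.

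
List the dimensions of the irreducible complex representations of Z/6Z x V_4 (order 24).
Dimensions: 1, 1, 1, 1, 1, 1, 1, 1, 1, 1, 1, 1, 1, 1, 1, 1, 1, 1, 1, 1, 1, 1, 1, 1

Reasoning: There are 24 irreducibles (= number of conjugacy classes). Their dimensions d_i satisfy sum d_i^2 = |G| = 24: 1 + 1 + 1 + 1 + 1 + 1 + 1 + 1 + 1 + 1 + 1 + 1 + 1 + 1 + 1 + 1 + 1 + 1 + 1 + 1 + 1 + 1 + 1 + 1 = 24. (For the product with Z/6Z: each of the 6 1-dim characters of Z/6Z tensors with each irrep of V_4, giving 6 copies of each V_4-dimension.)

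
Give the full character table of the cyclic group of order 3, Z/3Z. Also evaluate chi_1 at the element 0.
Character table of Z/3Z (irreps indexed chi_0,...,chi_2 with chi_k(m) = zeta_3^(k*m), zeta_3 = exp(2*pi*i/3)):
  irrep \ class  {0} (size 1)  {1} (size 1)    {2} (size 1)  
  chi_0          1             1               1             
  chi_1          1             exp(2*I*pi/3)   exp(-2*I*pi/3)
  chi_2          1             exp(-2*I*pi/3)  exp(2*I*pi/3) 

Spot check: chi_1(0) = zeta_3^(1*0) = zeta_3^0 = 1.

Explanation: Z/3Z is abelian, so all 3 irreducible complex representations are 1-dimensional. They are given by chi_k(m) = zeta_3^(k*m) for k = 0,...,2. Row orthogonality: sum_m chi_k(m) conj(chi_l(m)) = 3 * [k = l].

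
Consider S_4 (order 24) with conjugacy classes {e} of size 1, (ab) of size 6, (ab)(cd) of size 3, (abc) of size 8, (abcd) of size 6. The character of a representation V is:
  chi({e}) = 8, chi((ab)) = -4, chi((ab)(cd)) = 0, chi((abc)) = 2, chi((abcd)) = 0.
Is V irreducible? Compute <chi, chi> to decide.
Not irreducible (reducible): <chi, chi> = 8 > 1.

Explanation: <chi, chi> = (1/|G|) sum_C |C| * |chi(C)|^2 = (1/24)[1*|8|^2 + 6*|-4|^2 + 3*|0|^2 + 8*|2|^2 + 6*|0|^2]
  = (1/24)[(64) + (96) + (0) + (32) + (0)] = 192/24 = 8.
A character is irreducible iff <chi, chi> = 1, so this representation is reducible.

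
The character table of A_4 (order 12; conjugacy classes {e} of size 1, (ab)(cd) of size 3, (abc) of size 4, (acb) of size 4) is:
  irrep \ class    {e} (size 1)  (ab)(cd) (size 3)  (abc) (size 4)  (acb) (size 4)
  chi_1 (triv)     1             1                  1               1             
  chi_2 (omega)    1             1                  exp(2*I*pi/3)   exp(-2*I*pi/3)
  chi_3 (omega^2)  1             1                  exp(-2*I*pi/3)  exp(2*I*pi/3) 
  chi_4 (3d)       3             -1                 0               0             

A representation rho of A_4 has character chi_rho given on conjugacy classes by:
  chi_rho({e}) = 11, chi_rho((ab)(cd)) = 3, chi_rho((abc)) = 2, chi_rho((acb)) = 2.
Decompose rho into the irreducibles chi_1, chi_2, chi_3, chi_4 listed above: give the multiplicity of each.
Multiplicities: chi_1: 3, chi_2: 1, chi_3: 1, chi_4: 2.

Justification: Use <chi_rho, chi> = (1/|G|) sum_C |C| * chi_rho(C) * conj(chi(C)) with |G| = 12 for each irreducible chi in the table:
  <chi_rho, chi_1> = (1/12)[1*(11)*conj(1) + 3*(3)*conj(1) + 4*(2)*conj(1) + 4*(2)*conj(1)]
      = (1/12)[(11) + (9) + (8) + (8)] = 36/12 = 3
  <chi_rho, chi_2> = (1/12)[1*(11)*conj(1) + 3*(3)*conj(1) + 4*(2)*conj(exp(2*I*pi/3)) + 4*(2)*conj(exp(-2*I*pi/3))]
      = (1/12)[(11) + (9) + (4 + 12*exp(-2*I*pi/3) + 4*exp(2*I*pi/3)) + (4 + 4*exp(-2*I*pi/3) + 12*exp(2*I*pi/3))] = 12/12 = 1
  <chi_rho, chi_3> = (1/12)[1*(11)*conj(1) + 3*(3)*conj(1) + 4*(2)*conj(exp(-2*I*pi/3)) + 4*(2)*conj(exp(2*I*pi/3))]
      = (1/12)[(11) + (9) + (4 + 4*exp(-2*I*pi/3) + 12*exp(2*I*pi/3)) + (4 + 12*exp(-2*I*pi/3) + 4*exp(2*I*pi/3))] = 12/12 = 1
  <chi_rho, chi_4> = (1/12)[1*(11)*conj(3) + 3*(3)*conj(-1) + 4*(2)*conj(0) + 4*(2)*conj(0)]
      = (1/12)[(33) + (-9) + (0) + (0)] = 24/12 = 2
(Exp terms are combined using exp(i*s)*conj(exp(i*t)) = exp(i*(s-t)), and sums of them are collapsed using the identity that for every m > 1 the m distinct m-th roots of unity sum to 0, e.g. 1 + exp(2*I*pi/3) + exp(-2*I*pi/3) = 0.)
Dimension check: dim(rho) = sum (mult * dim) = 3*1 + 1*1 + 1*1 + 2*3 = 11 = chi_rho(e) = 11.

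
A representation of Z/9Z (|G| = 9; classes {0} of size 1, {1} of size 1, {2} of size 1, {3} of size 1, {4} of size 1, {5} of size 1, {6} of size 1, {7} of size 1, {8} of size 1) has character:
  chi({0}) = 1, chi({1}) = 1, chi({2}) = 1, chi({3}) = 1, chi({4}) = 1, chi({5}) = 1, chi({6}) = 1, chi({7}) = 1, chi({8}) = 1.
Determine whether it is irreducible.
Irreducible: <chi, chi> = 1.

Proof sketch: <chi, chi> = (1/|G|) sum_C |C| * |chi(C)|^2 = (1/9)[1*|1|^2 + 1*|1|^2 + 1*|1|^2 + 1*|1|^2 + 1*|1|^2 + 1*|1|^2 + 1*|1|^2 + 1*|1|^2 + 1*|1|^2]
  = (1/9)[(1) + (1) + (1) + (1) + (1) + (1) + (1) + (1) + (1)] = 9/9 = 1.
(Exp terms are combined using exp(i*s)*conj(exp(i*t)) = exp(i*(s-t)), and sums of them are collapsed using the identity that for every m > 1 the m distinct m-th roots of unity sum to 0, e.g. 1 + exp(2*I*pi/3) + exp(-2*I*pi/3) = 0.)
A character is irreducible iff <chi, chi> = 1, so this representation is irreducible.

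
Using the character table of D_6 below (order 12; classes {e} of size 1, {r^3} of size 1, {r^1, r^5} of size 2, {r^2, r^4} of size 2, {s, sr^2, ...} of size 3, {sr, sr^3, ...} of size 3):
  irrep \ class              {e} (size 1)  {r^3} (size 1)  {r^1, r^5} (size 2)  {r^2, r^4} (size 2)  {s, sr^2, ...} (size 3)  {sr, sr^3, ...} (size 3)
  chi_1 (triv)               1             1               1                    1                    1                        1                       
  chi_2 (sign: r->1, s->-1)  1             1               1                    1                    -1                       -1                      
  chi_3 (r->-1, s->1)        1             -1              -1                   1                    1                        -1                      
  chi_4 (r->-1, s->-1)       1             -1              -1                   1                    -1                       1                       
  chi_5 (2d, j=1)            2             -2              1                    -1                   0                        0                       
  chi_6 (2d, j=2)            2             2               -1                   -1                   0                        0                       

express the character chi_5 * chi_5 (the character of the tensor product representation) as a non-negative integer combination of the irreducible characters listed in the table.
chi_5 tensor chi_5 = chi_1 + chi_2 + chi_6 (all other irreducibles have multiplicity 0).

Derivation: The character of a tensor product is the pointwise product (chi_5 * chi_5)(C) = chi_5(C) * chi_5(C):
  {e}: (2)*(2), {r^3}: (-2)*(-2), {r^1, r^5}: (1)*(1), {r^2, r^4}: (-1)*(-1), {s, sr^2, ...}: (0)*(0), {sr, sr^3, ...}: (0)*(0)
so (chi_5 * chi_5) takes values
  {e} -> 4, {r^3} -> 4, {r^1, r^5} -> 1, {r^2, r^4} -> 1, {s, sr^2, ...} -> 0, {sr, sr^3, ...} -> 0.
Now take the inner product of this character with each irreducible chi from the table, <chi_5*chi_5, chi> = (1/12) sum_C |C| (chi_5*chi_5)(C) conj(chi(C)):
  <chi_5*chi_5, chi_1> = (1/12)[1*(4)*conj(1) + 1*(4)*conj(1) + 2*(1)*conj(1) + 2*(1)*conj(1) + 3*(0)*conj(1) + 3*(0)*conj(1)]
      = (1/12)[(4) + (4) + (2) + (2) + (0) + (0)] = 12/12 = 1
  <chi_5*chi_5, chi_2> = (1/12)[1*(4)*conj(1) + 1*(4)*conj(1) + 2*(1)*conj(1) + 2*(1)*conj(1) + 3*(0)*conj(-1) + 3*(0)*conj(-1)]
      = (1/12)[(4) + (4) + (2) + (2) + (0) + (0)] = 12/12 = 1
  <chi_5*chi_5, chi_3> = (1/12)[1*(4)*conj(1) + 1*(4)*conj(-1) + 2*(1)*conj(-1) + 2*(1)*conj(1) + 3*(0)*conj(1) + 3*(0)*conj(-1)]
      = (1/12)[(4) + (-4) + (-2) + (2) + (0) + (0)] = 0/12 = 0
  <chi_5*chi_5, chi_4> = (1/12)[1*(4)*conj(1) + 1*(4)*conj(-1) + 2*(1)*conj(-1) + 2*(1)*conj(1) + 3*(0)*conj(-1) + 3*(0)*conj(1)]
      = (1/12)[(4) + (-4) + (-2) + (2) + (0) + (0)] = 0/12 = 0
  <chi_5*chi_5, chi_5> = (1/12)[1*(4)*conj(2) + 1*(4)*conj(-2) + 2*(1)*conj(1) + 2*(1)*conj(-1) + 3*(0)*conj(0) + 3*(0)*conj(0)]
      = (1/12)[(8) + (-8) + (2) + (-2) + (0) + (0)] = 0/12 = 0
  <chi_5*chi_5, chi_6> = (1/12)[1*(4)*conj(2) + 1*(4)*conj(2) + 2*(1)*conj(-1) + 2*(1)*conj(-1) + 3*(0)*conj(0) + 3*(0)*conj(0)]
      = (1/12)[(8) + (8) + (-2) + (-2) + (0) + (0)] = 12/12 = 1
Hence the multiplicities are chi_1: 1, chi_2: 1, chi_6: 1. Dimension check: dim(chi_5)*dim(chi_5) = 2*2 = 4 and sum (mult * dim) = 1*1 + 1*1 + 1*2 = 4.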